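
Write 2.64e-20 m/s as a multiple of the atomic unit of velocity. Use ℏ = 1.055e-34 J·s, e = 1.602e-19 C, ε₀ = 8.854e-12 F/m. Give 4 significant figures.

1.207e-26

atomic unit of velocity: v_au = e²/(4πε₀ℏ) = 2.186e6 m/s.
2.64e-20 / 2.186e6 = 1.207e-26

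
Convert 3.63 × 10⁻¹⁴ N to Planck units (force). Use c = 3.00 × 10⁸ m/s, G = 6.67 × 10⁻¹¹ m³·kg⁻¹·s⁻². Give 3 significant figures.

Planck force: F_P = c⁴/G = 1.21 × 10⁴⁴ N.
3.63 × 10⁻¹⁴ / 1.21 × 10⁴⁴ = 2.99 × 10⁻⁵⁸

2.99 × 10⁻⁵⁸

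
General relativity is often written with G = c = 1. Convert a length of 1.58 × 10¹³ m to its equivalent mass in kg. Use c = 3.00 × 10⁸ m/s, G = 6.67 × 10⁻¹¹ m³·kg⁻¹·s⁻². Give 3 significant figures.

Length → mass via c²/G.
1.58 × 10¹³ m × (c²/G) = 2.13 × 10⁴⁰ kg

2.13 × 10⁴⁰ kg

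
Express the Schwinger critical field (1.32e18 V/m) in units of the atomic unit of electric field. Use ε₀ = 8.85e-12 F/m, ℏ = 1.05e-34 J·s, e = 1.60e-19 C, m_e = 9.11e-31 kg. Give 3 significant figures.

atomic unit of electric field: E_au = E_h/(e a₀) = m_e²e⁵/((4πε₀)³ℏ⁴) = 5.20e11 V/m.
1.32e18 / 5.20e11 = 2.54e6

2.54e6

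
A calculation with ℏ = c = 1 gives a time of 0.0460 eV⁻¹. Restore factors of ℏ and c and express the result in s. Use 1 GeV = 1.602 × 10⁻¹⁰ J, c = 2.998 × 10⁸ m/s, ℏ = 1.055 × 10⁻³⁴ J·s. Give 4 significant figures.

3.029 × 10⁻¹⁷ s

A time is [E]⁻¹ in ℏ=c=1; restore one factor of ℏ.
1 GeV⁻¹ → ℏ × (1 GeV in J)⁻¹ = 6.586 × 10⁻²⁵ s.
Convert the energy scale: 0.0460 eV⁻¹ = 4.60 × 10⁷ GeV⁻¹.
Result: 4.60 × 10⁷ × 6.586 × 10⁻²⁵ = 3.029 × 10⁻¹⁷ s.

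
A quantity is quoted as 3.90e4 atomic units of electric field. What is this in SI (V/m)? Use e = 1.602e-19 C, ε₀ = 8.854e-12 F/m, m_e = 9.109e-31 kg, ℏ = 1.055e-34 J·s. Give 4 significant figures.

2.001e16 V/m

One atomic unit of electric field: E_au = E_h/(e a₀) = m_e²e⁵/((4πε₀)³ℏ⁴) = 5.131e11 V/m.
3.90e4 × 5.131e11 V/m = 2.001e16 V/m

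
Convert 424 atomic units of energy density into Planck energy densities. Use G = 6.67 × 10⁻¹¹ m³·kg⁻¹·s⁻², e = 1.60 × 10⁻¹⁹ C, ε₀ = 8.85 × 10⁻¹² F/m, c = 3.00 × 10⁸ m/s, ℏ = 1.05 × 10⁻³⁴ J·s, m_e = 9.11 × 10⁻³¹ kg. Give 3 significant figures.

2.73 × 10⁻⁹⁸

atomic unit of energy density: u_au = E_h/a₀³ = m_e⁴e¹⁰/((4πε₀)⁵ℏ⁸) = 3.01 × 10¹³ J/m³
Planck energy density: u_P = c⁷/(ℏG²) = 4.68 × 10¹¹³ J/m³
424 × 3.01 × 10¹³ / 4.68 × 10¹¹³ = 2.73 × 10⁻⁹⁸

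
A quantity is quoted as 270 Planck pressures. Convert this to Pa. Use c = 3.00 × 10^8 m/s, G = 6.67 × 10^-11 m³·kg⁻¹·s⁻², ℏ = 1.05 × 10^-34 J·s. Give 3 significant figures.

One Planck pressure: p_P = c⁷/(ℏG²) = 4.68 × 10^113 Pa.
270 × 4.68 × 10^113 Pa = 1.26 × 10^116 Pa

1.26 × 10^116 Pa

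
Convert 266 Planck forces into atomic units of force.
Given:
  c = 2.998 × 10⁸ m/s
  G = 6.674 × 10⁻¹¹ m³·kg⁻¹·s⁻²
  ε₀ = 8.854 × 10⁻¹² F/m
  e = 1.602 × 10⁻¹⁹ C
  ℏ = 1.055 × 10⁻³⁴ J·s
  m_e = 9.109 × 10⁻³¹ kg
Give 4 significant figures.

Planck force: F_P = c⁴/G = 1.210 × 10⁴⁴ N
atomic unit of force: F_au = E_h/a₀ = m_e²e⁶/((4πε₀)³ℏ⁴) = 8.220 × 10⁻⁸ N
266 × 1.210 × 10⁴⁴ / 8.220 × 10⁻⁸ = 3.917 × 10⁵³

3.917 × 10⁵³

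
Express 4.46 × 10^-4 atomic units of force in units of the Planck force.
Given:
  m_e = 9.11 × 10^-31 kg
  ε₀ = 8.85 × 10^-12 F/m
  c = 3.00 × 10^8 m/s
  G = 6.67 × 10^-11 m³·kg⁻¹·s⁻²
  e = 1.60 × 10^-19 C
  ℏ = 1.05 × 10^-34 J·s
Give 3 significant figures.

atomic unit of force: F_au = E_h/a₀ = m_e²e⁶/((4πε₀)³ℏ⁴) = 8.33 × 10^-8 N
Planck force: F_P = c⁴/G = 1.21 × 10^44 N
4.46 × 10^-4 × 8.33 × 10^-8 / 1.21 × 10^44 = 3.06 × 10^-55

3.06 × 10^-55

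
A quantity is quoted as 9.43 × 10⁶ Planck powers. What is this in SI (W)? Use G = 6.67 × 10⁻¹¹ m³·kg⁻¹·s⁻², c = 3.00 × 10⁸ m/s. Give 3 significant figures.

One Planck power: P_P = c⁵/G = 3.64 × 10⁵² W.
9.43 × 10⁶ × 3.64 × 10⁵² W = 3.44 × 10⁵⁹ W

3.44 × 10⁵⁹ W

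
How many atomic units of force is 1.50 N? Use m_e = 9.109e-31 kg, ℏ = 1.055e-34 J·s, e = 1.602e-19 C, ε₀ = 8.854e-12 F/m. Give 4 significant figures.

1.825e7

atomic unit of force: F_au = E_h/a₀ = m_e²e⁶/((4πε₀)³ℏ⁴) = 8.220e-8 N.
1.50 / 8.220e-8 = 1.825e7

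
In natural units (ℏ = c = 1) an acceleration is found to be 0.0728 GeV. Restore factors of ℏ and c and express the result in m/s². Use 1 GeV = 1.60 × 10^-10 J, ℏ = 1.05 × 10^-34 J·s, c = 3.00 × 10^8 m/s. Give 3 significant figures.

Acceleration is [L]/[T]² = c·[E]/ℏ.
1 GeV → c/ℏ × (1 GeV in J) = 4.57 × 10^32 m/s².
Result: 0.0728 × 4.57 × 10^32 = 3.33 × 10^31 m/s².

3.33 × 10^31 m/s²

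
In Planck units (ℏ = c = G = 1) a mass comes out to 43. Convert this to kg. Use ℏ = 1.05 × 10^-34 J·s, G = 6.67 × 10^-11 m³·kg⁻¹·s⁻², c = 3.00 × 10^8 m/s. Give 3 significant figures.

One Planck mass: m_P = √(ℏc/G) = 2.17 × 10^-8 kg.
43 × 2.17 × 10^-8 kg = 9.34 × 10^-7 kg

9.34 × 10^-7 kg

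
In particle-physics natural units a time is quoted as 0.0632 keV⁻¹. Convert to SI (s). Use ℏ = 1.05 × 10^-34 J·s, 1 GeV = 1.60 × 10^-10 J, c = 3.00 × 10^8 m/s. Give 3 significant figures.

4.15 × 10^-20 s

A time is [E]⁻¹ in ℏ=c=1; restore one factor of ℏ.
1 GeV⁻¹ → ℏ × (1 GeV in J)⁻¹ = 6.56 × 10^-25 s.
Convert the energy scale: 0.0632 keV⁻¹ = 6.32 × 10^4 GeV⁻¹.
Result: 6.32 × 10^4 × 6.56 × 10^-25 = 4.15 × 10^-20 s.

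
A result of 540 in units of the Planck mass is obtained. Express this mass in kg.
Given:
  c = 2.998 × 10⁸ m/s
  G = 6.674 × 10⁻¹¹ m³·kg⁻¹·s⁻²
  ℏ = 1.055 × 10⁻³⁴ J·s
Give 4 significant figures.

1.176 × 10⁻⁵ kg

One Planck mass: m_P = √(ℏc/G) = 2.177 × 10⁻⁸ kg.
540 × 2.177 × 10⁻⁸ kg = 1.176 × 10⁻⁵ kg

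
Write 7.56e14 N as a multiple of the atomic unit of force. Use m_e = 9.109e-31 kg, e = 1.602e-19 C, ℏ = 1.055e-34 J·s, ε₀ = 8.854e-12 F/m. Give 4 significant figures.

atomic unit of force: F_au = E_h/a₀ = m_e²e⁶/((4πε₀)³ℏ⁴) = 8.220e-8 N.
7.56e14 / 8.220e-8 = 9.197e21

9.197e21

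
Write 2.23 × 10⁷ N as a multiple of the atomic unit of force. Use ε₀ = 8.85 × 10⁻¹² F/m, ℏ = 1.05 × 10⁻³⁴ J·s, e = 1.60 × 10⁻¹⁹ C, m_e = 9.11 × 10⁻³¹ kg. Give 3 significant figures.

atomic unit of force: F_au = E_h/a₀ = m_e²e⁶/((4πε₀)³ℏ⁴) = 8.33 × 10⁻⁸ N.
2.23 × 10⁷ / 8.33 × 10⁻⁸ = 2.68 × 10¹⁴

2.68 × 10¹⁴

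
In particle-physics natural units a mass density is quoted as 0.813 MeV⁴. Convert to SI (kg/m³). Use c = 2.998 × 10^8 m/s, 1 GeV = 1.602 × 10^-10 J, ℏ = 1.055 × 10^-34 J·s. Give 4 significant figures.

Mass density is [E]/(c²[L]³) = [E]⁴/(ℏ³c⁵).
1 GeV⁴ → 1/(ℏ³c⁵) × (1 GeV in J)⁴ = 2.316 × 10^20 kg/m³.
Convert the energy scale: 0.813 MeV⁴ = 8.13 × 10^-13 GeV⁴.
Result: 8.13 × 10^-13 × 2.316 × 10^20 = 1.883 × 10^8 kg/m³.

1.883 × 10^8 kg/m³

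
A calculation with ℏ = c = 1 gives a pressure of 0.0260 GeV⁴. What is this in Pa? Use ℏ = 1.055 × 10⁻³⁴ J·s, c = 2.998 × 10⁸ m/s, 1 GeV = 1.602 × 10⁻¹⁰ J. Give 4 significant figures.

5.412 × 10³⁵ Pa

Pressure is [E]/[L]³ = [E]⁴/(ℏc)³.
1 GeV⁴ → 1/(ℏc)³ × (1 GeV in J)⁴ = 2.082 × 10³⁷ Pa.
Result: 0.0260 × 2.082 × 10³⁷ = 5.412 × 10³⁵ Pa.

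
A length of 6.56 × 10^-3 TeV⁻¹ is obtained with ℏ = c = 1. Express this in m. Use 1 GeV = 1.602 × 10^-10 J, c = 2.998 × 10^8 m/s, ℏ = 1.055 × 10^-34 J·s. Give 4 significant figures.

A length is [E]⁻¹ in ℏ=c=1; restore one factor of ℏc.
1 GeV⁻¹ → ℏc × (1 GeV in J)⁻¹ = 1.974 × 10^-16 m.
Convert the energy scale: 6.56 × 10^-3 TeV⁻¹ = 6.56 × 10^-6 GeV⁻¹.
Result: 6.56 × 10^-6 × 1.974 × 10^-16 = 1.295 × 10^-21 m.

1.295 × 10^-21 m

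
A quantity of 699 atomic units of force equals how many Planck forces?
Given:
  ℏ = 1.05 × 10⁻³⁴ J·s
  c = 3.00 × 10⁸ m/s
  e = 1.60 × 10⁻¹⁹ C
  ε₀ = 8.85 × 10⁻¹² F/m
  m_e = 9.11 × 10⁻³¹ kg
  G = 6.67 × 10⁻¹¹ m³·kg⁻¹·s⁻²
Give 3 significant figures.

atomic unit of force: F_au = E_h/a₀ = m_e²e⁶/((4πε₀)³ℏ⁴) = 8.33 × 10⁻⁸ N
Planck force: F_P = c⁴/G = 1.21 × 10⁴⁴ N
699 × 8.33 × 10⁻⁸ / 1.21 × 10⁴⁴ = 4.79 × 10⁻⁴⁹

4.79 × 10⁻⁴⁹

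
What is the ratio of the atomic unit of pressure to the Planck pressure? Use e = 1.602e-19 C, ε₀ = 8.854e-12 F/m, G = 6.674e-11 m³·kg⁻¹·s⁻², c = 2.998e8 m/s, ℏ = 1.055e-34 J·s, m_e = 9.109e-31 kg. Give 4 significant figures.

atomic unit of pressure: P_au = E_h/a₀³ = m_e⁴e¹⁰/((4πε₀)⁵ℏ⁸) = 2.929e13 Pa
Planck pressure: p_P = c⁷/(ℏG²) = 4.632e113 Pa
ratio = 2.929e13 / 4.632e113 = 6.323e-101

6.323e-101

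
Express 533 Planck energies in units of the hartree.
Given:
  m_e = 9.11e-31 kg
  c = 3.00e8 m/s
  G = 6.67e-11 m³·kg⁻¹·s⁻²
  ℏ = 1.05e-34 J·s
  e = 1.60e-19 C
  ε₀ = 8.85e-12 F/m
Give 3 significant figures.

Planck energy: E_P = √(ℏc⁵/G) = 1.96e9 J
hartree: E_h = m_e e⁴/(4πε₀ℏ)² = 4.38e-18 J
533 × 1.96e9 / 4.38e-18 = 2.38e29

2.38e29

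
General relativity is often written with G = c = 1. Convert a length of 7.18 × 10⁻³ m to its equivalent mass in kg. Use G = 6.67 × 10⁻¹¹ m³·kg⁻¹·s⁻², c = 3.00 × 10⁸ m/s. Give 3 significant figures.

Length → mass via c²/G.
7.18 × 10⁻³ m × (c²/G) = 9.69 × 10²⁴ kg

9.69 × 10²⁴ kg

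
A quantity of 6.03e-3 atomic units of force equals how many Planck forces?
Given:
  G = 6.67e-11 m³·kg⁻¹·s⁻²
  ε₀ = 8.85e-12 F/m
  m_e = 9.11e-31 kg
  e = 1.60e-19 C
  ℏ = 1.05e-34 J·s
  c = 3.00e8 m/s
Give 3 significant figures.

atomic unit of force: F_au = E_h/a₀ = m_e²e⁶/((4πε₀)³ℏ⁴) = 8.33e-8 N
Planck force: F_P = c⁴/G = 1.21e44 N
6.03e-3 × 8.33e-8 / 1.21e44 = 4.14e-54

4.14e-54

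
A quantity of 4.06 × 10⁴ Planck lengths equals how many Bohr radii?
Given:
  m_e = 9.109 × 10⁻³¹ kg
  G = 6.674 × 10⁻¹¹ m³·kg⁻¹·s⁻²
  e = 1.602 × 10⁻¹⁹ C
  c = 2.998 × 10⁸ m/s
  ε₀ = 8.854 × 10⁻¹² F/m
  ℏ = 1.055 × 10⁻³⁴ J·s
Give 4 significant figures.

Planck length: ℓ_P = √(ℏG/c³) = 1.616 × 10⁻³⁵ m
Bohr radius: a₀ = 4πε₀ℏ²/(m_e e²) = 5.297 × 10⁻¹¹ m
4.06 × 10⁴ × 1.616 × 10⁻³⁵ / 5.297 × 10⁻¹¹ = 1.239 × 10⁻²⁰

1.239 × 10⁻²⁰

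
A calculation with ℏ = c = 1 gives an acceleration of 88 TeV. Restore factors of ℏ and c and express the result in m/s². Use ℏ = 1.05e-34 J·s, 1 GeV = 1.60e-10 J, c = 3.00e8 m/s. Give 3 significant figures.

Acceleration is [L]/[T]² = c·[E]/ℏ.
1 GeV → c/ℏ × (1 GeV in J) = 4.57e32 m/s².
Convert the energy scale: 88 TeV = 8.80e4 GeV.
Result: 8.80e4 × 4.57e32 = 4.02e37 m/s².

4.02e37 m/s²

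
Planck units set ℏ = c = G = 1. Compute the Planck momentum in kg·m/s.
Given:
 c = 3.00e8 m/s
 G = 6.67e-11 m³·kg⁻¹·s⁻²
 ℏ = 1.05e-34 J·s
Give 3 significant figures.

6.52 kg·m/s

The unique combination of the constants set to 1 with dimensions of momentum is p_P = √(ℏc³/G).
  = √(42.5)
  = 6.52 kg·m/s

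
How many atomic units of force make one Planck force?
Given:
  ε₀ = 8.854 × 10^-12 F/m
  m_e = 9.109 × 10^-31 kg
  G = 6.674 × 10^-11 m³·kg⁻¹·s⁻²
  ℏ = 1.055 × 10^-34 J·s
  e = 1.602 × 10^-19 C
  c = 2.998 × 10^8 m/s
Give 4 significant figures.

1.473 × 10^51

Planck force: F_P = c⁴/G = 1.210 × 10^44 N
atomic unit of force: F_au = E_h/a₀ = m_e²e⁶/((4πε₀)³ℏ⁴) = 8.220 × 10^-8 N
ratio = 1.210 × 10^44 / 8.220 × 10^-8 = 1.473 × 10^51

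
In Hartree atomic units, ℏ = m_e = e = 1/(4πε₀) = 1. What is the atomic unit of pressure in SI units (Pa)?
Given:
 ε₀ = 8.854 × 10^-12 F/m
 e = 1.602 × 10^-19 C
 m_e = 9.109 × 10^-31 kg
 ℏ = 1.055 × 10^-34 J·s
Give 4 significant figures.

2.929 × 10^13 Pa

Dimensional analysis gives P_au = E_h/a₀³ = m_e⁴e¹⁰/((4πε₀)⁵ℏ⁸).
E_h = 4.354 × 10^-18 J
a₀ = 5.297 × 10^-11 m
E_h/a₀³ = 2.929 × 10^13 Pa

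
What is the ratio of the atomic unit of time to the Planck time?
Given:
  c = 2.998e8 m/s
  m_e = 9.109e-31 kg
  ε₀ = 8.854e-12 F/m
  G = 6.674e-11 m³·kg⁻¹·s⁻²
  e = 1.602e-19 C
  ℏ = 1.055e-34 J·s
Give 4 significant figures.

4.494e26

atomic unit of time: τ_au = (4πε₀)²ℏ³/(m_e e⁴) = 2.423e-17 s
Planck time: t_P = √(ℏG/c⁵) = 5.392e-44 s
ratio = 2.423e-17 / 5.392e-44 = 4.494e26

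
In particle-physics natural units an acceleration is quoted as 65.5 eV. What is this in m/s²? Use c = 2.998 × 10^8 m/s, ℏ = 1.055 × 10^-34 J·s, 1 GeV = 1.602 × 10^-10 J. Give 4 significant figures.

Acceleration is [L]/[T]² = c·[E]/ℏ.
1 GeV → c/ℏ × (1 GeV in J) = 4.552 × 10^32 m/s².
Convert the energy scale: 65.5 eV = 6.55 × 10^-8 GeV.
Result: 6.55 × 10^-8 × 4.552 × 10^32 = 2.982 × 10^25 m/s².

2.982 × 10^25 m/s²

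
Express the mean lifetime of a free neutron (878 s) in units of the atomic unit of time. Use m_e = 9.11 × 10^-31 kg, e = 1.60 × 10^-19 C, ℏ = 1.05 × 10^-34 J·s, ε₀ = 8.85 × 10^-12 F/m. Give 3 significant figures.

3.66 × 10^19

atomic unit of time: τ_au = (4πε₀)²ℏ³/(m_e e⁴) = 2.40 × 10^-17 s.
878 / 2.40 × 10^-17 = 3.66 × 10^19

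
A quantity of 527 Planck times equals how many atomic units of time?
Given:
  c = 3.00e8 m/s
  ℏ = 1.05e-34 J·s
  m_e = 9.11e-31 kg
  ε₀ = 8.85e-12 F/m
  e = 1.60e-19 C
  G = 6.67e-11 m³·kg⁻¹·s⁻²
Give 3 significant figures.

1.18e-24

Planck time: t_P = √(ℏG/c⁵) = 5.37e-44 s
atomic unit of time: τ_au = (4πε₀)²ℏ³/(m_e e⁴) = 2.40e-17 s
527 × 5.37e-44 / 2.40e-17 = 1.18e-24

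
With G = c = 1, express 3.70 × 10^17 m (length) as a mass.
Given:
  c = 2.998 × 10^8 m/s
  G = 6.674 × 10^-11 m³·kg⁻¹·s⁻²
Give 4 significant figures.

4.983 × 10^44 kg

Length → mass via c²/G.
3.70 × 10^17 m × (c²/G) = 4.983 × 10^44 kg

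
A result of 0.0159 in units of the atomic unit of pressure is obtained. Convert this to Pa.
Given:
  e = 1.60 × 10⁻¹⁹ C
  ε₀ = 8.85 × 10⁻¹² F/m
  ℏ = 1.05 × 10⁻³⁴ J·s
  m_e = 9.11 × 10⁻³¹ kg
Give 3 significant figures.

One atomic unit of pressure: P_au = E_h/a₀³ = m_e⁴e¹⁰/((4πε₀)⁵ℏ⁸) = 3.01 × 10¹³ Pa.
0.0159 × 3.01 × 10¹³ Pa = 4.79 × 10¹¹ Pa

4.79 × 10¹¹ Pa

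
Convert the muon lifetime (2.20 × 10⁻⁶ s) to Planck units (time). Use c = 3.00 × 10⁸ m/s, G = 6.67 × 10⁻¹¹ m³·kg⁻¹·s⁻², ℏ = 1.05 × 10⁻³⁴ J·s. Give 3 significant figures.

Planck time: t_P = √(ℏG/c⁵) = 5.37 × 10⁻⁴⁴ s.
2.20 × 10⁻⁶ / 5.37 × 10⁻⁴⁴ = 4.10 × 10³⁷

4.10 × 10³⁷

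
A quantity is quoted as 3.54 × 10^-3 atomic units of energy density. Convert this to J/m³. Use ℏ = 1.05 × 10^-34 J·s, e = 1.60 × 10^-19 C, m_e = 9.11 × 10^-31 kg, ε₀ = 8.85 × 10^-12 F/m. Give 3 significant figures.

1.07 × 10^11 J/m³

One atomic unit of energy density: u_au = E_h/a₀³ = m_e⁴e¹⁰/((4πε₀)⁵ℏ⁸) = 3.01 × 10^13 J/m³.
3.54 × 10^-3 × 3.01 × 10^13 J/m³ = 1.07 × 10^11 J/m³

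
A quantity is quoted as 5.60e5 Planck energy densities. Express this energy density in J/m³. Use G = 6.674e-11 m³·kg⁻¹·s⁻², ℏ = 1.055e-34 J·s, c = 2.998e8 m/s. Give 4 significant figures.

One Planck energy density: u_P = c⁷/(ℏG²) = 4.632e113 J/m³.
5.60e5 × 4.632e113 J/m³ = 2.594e119 J/m³

2.594e119 J/m³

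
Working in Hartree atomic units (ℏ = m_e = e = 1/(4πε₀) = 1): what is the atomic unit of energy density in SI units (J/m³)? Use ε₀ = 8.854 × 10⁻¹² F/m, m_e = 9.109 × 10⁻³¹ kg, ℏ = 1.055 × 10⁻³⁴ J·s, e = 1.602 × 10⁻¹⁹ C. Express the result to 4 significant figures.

From ℏ = m_e = e = 1/(4πε₀) = 1 the energy density scale is u_au = E_h/a₀³ = m_e⁴e¹⁰/((4πε₀)⁵ℏ⁸).
E_h = 4.354 × 10⁻¹⁸ J
a₀ = 5.297 × 10⁻¹¹ m
E_h/a₀³ = 2.929 × 10¹³ J/m³

2.929 × 10¹³ J/m³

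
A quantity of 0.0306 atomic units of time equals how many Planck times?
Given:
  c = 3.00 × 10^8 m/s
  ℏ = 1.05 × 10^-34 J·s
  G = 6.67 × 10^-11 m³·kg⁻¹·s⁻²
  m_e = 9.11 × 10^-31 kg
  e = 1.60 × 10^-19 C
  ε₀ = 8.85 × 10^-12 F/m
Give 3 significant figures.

atomic unit of time: τ_au = (4πε₀)²ℏ³/(m_e e⁴) = 2.40 × 10^-17 s
Planck time: t_P = √(ℏG/c⁵) = 5.37 × 10^-44 s
0.0306 × 2.40 × 10^-17 / 5.37 × 10^-44 = 1.37 × 10^25

1.37 × 10^25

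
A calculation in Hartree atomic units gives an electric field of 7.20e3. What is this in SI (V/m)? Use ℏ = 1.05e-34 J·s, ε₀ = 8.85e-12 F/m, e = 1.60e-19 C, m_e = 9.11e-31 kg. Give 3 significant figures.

3.75e15 V/m

One atomic unit of electric field: E_au = E_h/(e a₀) = m_e²e⁵/((4πε₀)³ℏ⁴) = 5.20e11 V/m.
7.20e3 × 5.20e11 V/m = 3.75e15 V/m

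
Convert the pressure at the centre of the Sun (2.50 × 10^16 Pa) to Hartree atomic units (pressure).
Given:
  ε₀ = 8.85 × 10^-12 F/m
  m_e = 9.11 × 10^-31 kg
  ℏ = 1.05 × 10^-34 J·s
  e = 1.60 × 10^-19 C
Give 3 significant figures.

830

atomic unit of pressure: P_au = E_h/a₀³ = m_e⁴e¹⁰/((4πε₀)⁵ℏ⁸) = 3.01 × 10^13 Pa.
2.50 × 10^16 / 3.01 × 10^13 = 830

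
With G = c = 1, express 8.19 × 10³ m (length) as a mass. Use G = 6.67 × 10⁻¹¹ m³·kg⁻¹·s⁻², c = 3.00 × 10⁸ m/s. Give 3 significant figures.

Length → mass via c²/G.
8.19 × 10³ m × (c²/G) = 1.11 × 10³¹ kg

1.11 × 10³¹ kg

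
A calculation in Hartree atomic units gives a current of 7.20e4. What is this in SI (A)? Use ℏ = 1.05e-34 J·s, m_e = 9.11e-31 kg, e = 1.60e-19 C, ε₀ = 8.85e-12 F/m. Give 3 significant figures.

One atomic unit of electric current: I_au = e E_h/ℏ = m_e e⁵/((4πε₀)²ℏ³) = 6.67e-3 A.
7.20e4 × 6.67e-3 A = 480 A

480 A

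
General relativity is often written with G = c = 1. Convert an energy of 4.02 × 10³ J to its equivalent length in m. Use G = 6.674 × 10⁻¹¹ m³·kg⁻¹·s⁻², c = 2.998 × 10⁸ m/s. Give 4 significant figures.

Energy → length via G/c⁴.
4.02 × 10³ J × (G/c⁴) = 3.321 × 10⁻⁴¹ m

3.321 × 10⁻⁴¹ m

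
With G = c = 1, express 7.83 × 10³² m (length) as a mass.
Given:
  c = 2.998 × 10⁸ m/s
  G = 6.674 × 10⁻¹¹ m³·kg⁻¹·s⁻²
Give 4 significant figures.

1.054 × 10⁶⁰ kg

Length → mass via c²/G.
7.83 × 10³² m × (c²/G) = 1.054 × 10⁶⁰ kg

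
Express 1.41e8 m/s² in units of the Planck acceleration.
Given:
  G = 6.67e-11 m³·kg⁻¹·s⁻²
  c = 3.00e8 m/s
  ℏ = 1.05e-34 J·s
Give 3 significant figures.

2.52e-44

Planck acceleration: a_P = √(c⁷/(ℏG)) = 5.59e51 m/s².
1.41e8 / 5.59e51 = 2.52e-44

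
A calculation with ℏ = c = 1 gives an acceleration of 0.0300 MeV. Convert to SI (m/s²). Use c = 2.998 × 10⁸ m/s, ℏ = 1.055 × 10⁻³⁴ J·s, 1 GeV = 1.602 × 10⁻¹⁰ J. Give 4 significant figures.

1.366 × 10²⁸ m/s²

Acceleration is [L]/[T]² = c·[E]/ℏ.
1 GeV → c/ℏ × (1 GeV in J) = 4.552 × 10³² m/s².
Convert the energy scale: 0.0300 MeV = 3.00 × 10⁻⁵ GeV.
Result: 3.00 × 10⁻⁵ × 4.552 × 10³² = 1.366 × 10²⁸ m/s².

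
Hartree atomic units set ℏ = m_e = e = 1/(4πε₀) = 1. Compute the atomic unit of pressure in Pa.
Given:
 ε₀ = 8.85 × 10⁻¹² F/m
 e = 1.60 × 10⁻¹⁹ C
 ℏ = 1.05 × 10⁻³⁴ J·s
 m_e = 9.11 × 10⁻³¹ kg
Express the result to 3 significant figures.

3.01 × 10¹³ Pa

Dimensional analysis gives P_au = E_h/a₀³ = m_e⁴e¹⁰/((4πε₀)⁵ℏ⁸).
E_h = 4.38 × 10⁻¹⁸ J
a₀ = 5.26 × 10⁻¹¹ m
E_h/a₀³ = 3.01 × 10¹³ Pa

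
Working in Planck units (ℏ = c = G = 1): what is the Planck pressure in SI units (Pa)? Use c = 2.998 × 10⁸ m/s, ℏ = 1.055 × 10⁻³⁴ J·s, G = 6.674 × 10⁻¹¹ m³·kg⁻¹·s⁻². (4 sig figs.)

From ℏ = c = G = 1 the pressure scale is p_P = c⁷/(ℏG²).
  = 2.177 × 10⁵⁹ / 4.699 × 10⁻⁵⁵
  = 4.632 × 10¹¹³ Pa

4.632 × 10¹¹³ Pa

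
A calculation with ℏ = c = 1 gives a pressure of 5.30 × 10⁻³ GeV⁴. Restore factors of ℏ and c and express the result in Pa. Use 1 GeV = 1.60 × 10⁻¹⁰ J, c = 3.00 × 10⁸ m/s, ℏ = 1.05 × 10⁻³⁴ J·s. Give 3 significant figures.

Pressure is [E]/[L]³ = [E]⁴/(ℏc)³.
1 GeV⁴ → 1/(ℏc)³ × (1 GeV in J)⁴ = 2.10 × 10³⁷ Pa.
Result: 5.30 × 10⁻³ × 2.10 × 10³⁷ = 1.11 × 10³⁵ Pa.

1.11 × 10³⁵ Pa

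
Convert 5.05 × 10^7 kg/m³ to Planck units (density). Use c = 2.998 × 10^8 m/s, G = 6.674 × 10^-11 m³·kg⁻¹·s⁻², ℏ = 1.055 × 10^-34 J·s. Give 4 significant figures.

9.798 × 10^-90

Planck density: ρ_P = c⁵/(ℏG²) = 5.154 × 10^96 kg/m³.
5.05 × 10^7 / 5.154 × 10^96 = 9.798 × 10^-90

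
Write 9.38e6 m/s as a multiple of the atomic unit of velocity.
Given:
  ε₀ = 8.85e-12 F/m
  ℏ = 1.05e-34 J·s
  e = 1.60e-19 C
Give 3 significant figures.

atomic unit of velocity: v_au = e²/(4πε₀ℏ) = 2.19e6 m/s.
9.38e6 / 2.19e6 = 4.28

4.28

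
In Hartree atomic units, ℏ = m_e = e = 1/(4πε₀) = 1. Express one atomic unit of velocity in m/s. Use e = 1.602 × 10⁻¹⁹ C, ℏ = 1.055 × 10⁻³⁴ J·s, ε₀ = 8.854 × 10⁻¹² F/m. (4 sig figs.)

2.186 × 10⁶ m/s

Dimensional analysis gives v_au = e²/(4πε₀ℏ).
  = 2.566 × 10⁻³⁸ / 1.174 × 10⁻⁴⁴
  = 2.186 × 10⁶ m/s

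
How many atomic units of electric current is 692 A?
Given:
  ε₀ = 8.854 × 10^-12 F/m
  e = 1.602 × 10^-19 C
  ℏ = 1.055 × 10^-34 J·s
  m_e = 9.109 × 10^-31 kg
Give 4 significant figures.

1.047 × 10^5

atomic unit of electric current: I_au = e E_h/ℏ = m_e e⁵/((4πε₀)²ℏ³) = 6.612 × 10^-3 A.
692 / 6.612 × 10^-3 = 1.047 × 10^5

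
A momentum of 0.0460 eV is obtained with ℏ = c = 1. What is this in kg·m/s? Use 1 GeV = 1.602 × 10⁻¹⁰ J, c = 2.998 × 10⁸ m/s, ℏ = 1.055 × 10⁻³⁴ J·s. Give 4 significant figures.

Momentum is [E]/c; divide by c.
1 GeV → 1/c × (1 GeV in J) = 5.344 × 10⁻¹⁹ kg·m/s.
Convert the energy scale: 0.0460 eV = 4.60 × 10⁻¹¹ GeV.
Result: 4.60 × 10⁻¹¹ × 5.344 × 10⁻¹⁹ = 2.458 × 10⁻²⁹ kg·m/s.

2.458 × 10⁻²⁹ kg·m/s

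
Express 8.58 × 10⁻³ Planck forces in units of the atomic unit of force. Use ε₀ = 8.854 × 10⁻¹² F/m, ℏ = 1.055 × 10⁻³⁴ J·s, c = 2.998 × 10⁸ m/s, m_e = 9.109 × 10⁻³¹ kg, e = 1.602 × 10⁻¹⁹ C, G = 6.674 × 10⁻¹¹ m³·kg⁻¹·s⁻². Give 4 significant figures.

Planck force: F_P = c⁴/G = 1.210 × 10⁴⁴ N
atomic unit of force: F_au = E_h/a₀ = m_e²e⁶/((4πε₀)³ℏ⁴) = 8.220 × 10⁻⁸ N
8.58 × 10⁻³ × 1.210 × 10⁴⁴ / 8.220 × 10⁻⁸ = 1.263 × 10⁴⁹

1.263 × 10⁴⁹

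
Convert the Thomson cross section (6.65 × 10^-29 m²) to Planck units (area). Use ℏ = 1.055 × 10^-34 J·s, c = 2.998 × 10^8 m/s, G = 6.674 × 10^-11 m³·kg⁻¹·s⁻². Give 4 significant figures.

Planck area: A_P = ℏG/c³ = 2.613 × 10^-70 m².
6.65 × 10^-29 / 2.613 × 10^-70 = 2.545 × 10^41

2.545 × 10^41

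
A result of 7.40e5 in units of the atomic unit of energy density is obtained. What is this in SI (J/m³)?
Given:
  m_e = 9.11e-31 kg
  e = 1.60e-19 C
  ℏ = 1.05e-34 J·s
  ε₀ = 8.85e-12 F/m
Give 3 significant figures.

2.23e19 J/m³

One atomic unit of energy density: u_au = E_h/a₀³ = m_e⁴e¹⁰/((4πε₀)⁵ℏ⁸) = 3.01e13 J/m³.
7.40e5 × 3.01e13 J/m³ = 2.23e19 J/m³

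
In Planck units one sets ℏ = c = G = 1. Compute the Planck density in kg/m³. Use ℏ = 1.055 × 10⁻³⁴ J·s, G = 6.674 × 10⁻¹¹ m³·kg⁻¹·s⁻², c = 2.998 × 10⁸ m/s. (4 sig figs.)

5.154 × 10⁹⁶ kg/m³

ρ_P = c⁵/(ℏG²)
  = 2.422 × 10⁴² / 4.699 × 10⁻⁵⁵
  = 5.154 × 10⁹⁶ kg/m³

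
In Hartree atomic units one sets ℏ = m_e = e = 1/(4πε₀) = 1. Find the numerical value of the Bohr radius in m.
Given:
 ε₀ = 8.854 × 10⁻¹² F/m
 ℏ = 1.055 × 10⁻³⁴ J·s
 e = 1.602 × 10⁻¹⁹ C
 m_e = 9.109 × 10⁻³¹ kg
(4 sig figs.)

a₀ = 4πε₀ℏ²/(m_e e²)
  = 1.238 × 10⁻⁷⁸ / 2.338 × 10⁻⁶⁸
  = 5.297 × 10⁻¹¹ m

5.297 × 10⁻¹¹ m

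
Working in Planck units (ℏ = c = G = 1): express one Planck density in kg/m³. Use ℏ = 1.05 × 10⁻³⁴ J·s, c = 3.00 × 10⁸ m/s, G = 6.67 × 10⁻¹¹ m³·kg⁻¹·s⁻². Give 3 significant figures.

5.20 × 10⁹⁶ kg/m³

Dimensional analysis gives ρ_P = c⁵/(ℏG²).
  = 2.43 × 10⁴² / 4.67 × 10⁻⁵⁵
  = 5.20 × 10⁹⁶ kg/m³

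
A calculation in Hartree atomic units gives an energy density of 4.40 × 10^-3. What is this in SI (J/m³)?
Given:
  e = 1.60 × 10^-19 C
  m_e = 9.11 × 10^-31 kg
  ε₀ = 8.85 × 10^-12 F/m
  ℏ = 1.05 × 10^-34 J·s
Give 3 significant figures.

1.33 × 10^11 J/m³

One atomic unit of energy density: u_au = E_h/a₀³ = m_e⁴e¹⁰/((4πε₀)⁵ℏ⁸) = 3.01 × 10^13 J/m³.
4.40 × 10^-3 × 3.01 × 10^13 J/m³ = 1.33 × 10^11 J/m³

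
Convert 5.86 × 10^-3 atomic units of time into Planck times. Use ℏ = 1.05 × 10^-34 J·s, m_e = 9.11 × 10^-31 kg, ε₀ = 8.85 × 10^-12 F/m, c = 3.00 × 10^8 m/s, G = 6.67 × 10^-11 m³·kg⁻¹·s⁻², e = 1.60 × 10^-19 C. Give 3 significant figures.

atomic unit of time: τ_au = (4πε₀)²ℏ³/(m_e e⁴) = 2.40 × 10^-17 s
Planck time: t_P = √(ℏG/c⁵) = 5.37 × 10^-44 s
5.86 × 10^-3 × 2.40 × 10^-17 / 5.37 × 10^-44 = 2.62 × 10^24

2.62 × 10^24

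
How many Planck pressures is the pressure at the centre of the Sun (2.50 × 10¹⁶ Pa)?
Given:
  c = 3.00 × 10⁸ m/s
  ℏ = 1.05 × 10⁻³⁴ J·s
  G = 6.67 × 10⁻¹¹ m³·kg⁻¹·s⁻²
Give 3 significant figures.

Planck pressure: p_P = c⁷/(ℏG²) = 4.68 × 10¹¹³ Pa.
2.50 × 10¹⁶ / 4.68 × 10¹¹³ = 5.34 × 10⁻⁹⁸

5.34 × 10⁻⁹⁸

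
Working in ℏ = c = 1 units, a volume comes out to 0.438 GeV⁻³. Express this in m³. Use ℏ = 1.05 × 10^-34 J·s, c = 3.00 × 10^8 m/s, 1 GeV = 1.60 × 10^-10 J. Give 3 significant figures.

Volume is [L]³ = [E]⁻³·(ℏc)³.
1 GeV⁻³ → (ℏc)³ × (1 GeV in J)⁻³ = 7.63 × 10^-48 m³.
Result: 0.438 × 7.63 × 10^-48 = 3.34 × 10^-48 m³.

3.34 × 10^-48 m³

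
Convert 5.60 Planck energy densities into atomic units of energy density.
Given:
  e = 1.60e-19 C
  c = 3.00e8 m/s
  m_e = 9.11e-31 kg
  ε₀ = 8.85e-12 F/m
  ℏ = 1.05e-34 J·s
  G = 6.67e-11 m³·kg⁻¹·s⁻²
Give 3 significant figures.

8.70e100

Planck energy density: u_P = c⁷/(ℏG²) = 4.68e113 J/m³
atomic unit of energy density: u_au = E_h/a₀³ = m_e⁴e¹⁰/((4πε₀)⁵ℏ⁸) = 3.01e13 J/m³
5.60 × 4.68e113 / 3.01e13 = 8.70e100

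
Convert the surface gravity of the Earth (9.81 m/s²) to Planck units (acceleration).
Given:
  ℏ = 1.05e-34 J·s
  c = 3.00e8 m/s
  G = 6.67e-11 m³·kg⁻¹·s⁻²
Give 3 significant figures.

1.76e-51

Planck acceleration: a_P = √(c⁷/(ℏG)) = 5.59e51 m/s².
9.81 / 5.59e51 = 1.76e-51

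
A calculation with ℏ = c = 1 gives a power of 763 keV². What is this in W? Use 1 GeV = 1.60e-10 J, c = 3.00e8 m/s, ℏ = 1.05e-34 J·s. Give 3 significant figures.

1.86e5 W

Power is [E]/[T] = [E]²/ℏ.
1 GeV² → 1/ℏ × (1 GeV in J)² = 2.44e14 W.
Convert the energy scale: 763 keV² = 7.63e-10 GeV².
Result: 7.63e-10 × 2.44e14 = 1.86e5 W.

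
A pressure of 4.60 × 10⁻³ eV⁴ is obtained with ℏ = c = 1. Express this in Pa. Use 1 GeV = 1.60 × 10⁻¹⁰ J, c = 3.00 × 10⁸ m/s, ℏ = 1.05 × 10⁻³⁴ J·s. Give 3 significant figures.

Pressure is [E]/[L]³ = [E]⁴/(ℏc)³.
1 GeV⁴ → 1/(ℏc)³ × (1 GeV in J)⁴ = 2.10 × 10³⁷ Pa.
Convert the energy scale: 4.60 × 10⁻³ eV⁴ = 4.60 × 10⁻³⁹ GeV⁴.
Result: 4.60 × 10⁻³⁹ × 2.10 × 10³⁷ = 0.0965 Pa.

0.0965 Pa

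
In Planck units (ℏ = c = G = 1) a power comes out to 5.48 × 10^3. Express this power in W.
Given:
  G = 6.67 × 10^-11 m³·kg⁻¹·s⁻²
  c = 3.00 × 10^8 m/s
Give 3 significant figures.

2.00 × 10^56 W

One Planck power: P_P = c⁵/G = 3.64 × 10^52 W.
5.48 × 10^3 × 3.64 × 10^52 W = 2.00 × 10^56 W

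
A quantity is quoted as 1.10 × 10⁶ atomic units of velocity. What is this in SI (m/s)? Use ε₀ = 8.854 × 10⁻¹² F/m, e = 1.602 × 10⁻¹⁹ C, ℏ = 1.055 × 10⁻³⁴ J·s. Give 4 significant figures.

One atomic unit of velocity: v_au = e²/(4πε₀ℏ) = 2.186 × 10⁶ m/s.
1.10 × 10⁶ × 2.186 × 10⁶ m/s = 2.405 × 10¹² m/s

2.405 × 10¹² m/s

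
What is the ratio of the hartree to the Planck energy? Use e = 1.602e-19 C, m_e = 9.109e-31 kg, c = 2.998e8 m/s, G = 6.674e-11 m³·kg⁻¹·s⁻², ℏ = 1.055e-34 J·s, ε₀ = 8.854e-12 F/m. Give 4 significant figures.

2.225e-27

hartree: E_h = m_e e⁴/(4πε₀ℏ)² = 4.354e-18 J
Planck energy: E_P = √(ℏc⁵/G) = 1.957e9 J
ratio = 4.354e-18 / 1.957e9 = 2.225e-27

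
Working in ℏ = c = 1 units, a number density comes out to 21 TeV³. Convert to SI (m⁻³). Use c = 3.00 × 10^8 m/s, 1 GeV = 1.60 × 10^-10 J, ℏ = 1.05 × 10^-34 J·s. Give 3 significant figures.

2.75 × 10^57 m⁻³

Number density is [L]⁻³ = [E]³/(ℏc)³.
1 GeV³ → 1/(ℏc)³ × (1 GeV in J)³ = 1.31 × 10^47 m⁻³.
Convert the energy scale: 21 TeV³ = 2.10 × 10^10 GeV³.
Result: 2.10 × 10^10 × 1.31 × 10^47 = 2.75 × 10^57 m⁻³.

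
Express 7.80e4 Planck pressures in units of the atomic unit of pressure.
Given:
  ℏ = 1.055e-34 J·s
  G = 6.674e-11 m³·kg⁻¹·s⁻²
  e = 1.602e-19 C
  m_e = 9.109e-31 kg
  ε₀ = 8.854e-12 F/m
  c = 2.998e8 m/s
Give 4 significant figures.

1.234e105

Planck pressure: p_P = c⁷/(ℏG²) = 4.632e113 Pa
atomic unit of pressure: P_au = E_h/a₀³ = m_e⁴e¹⁰/((4πε₀)⁵ℏ⁸) = 2.929e13 Pa
7.80e4 × 4.632e113 / 2.929e13 = 1.234e105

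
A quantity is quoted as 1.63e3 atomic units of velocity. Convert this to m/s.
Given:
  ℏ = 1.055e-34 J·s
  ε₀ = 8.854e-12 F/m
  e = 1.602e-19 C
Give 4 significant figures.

One atomic unit of velocity: v_au = e²/(4πε₀ℏ) = 2.186e6 m/s.
1.63e3 × 2.186e6 m/s = 3.564e9 m/s

3.564e9 m/s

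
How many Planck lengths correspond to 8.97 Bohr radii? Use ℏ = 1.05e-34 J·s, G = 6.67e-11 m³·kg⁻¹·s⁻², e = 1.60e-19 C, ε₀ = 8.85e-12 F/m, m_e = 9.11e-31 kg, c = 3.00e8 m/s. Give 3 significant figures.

2.93e25

Bohr radius: a₀ = 4πε₀ℏ²/(m_e e²) = 5.26e-11 m
Planck length: ℓ_P = √(ℏG/c³) = 1.61e-35 m
8.97 × 5.26e-11 / 1.61e-35 = 2.93e25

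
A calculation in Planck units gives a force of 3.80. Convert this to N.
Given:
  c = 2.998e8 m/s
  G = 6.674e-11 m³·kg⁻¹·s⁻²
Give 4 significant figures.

4.600e44 N

One Planck force: F_P = c⁴/G = 1.210e44 N.
3.80 × 1.210e44 N = 4.600e44 N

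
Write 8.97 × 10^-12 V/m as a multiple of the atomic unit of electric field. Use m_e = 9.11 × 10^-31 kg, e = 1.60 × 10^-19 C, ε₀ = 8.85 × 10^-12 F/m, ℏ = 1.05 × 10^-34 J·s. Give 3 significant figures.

atomic unit of electric field: E_au = E_h/(e a₀) = m_e²e⁵/((4πε₀)³ℏ⁴) = 5.20 × 10^11 V/m.
8.97 × 10^-12 / 5.20 × 10^11 = 1.72 × 10^-23

1.72 × 10^-23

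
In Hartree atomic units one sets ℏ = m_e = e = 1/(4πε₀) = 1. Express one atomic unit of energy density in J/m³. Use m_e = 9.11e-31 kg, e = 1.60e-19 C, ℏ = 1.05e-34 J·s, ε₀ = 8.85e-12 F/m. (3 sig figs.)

3.01e13 J/m³

u_au = E_h/a₀³ = m_e⁴e¹⁰/((4πε₀)⁵ℏ⁸)
E_h = 4.38e-18 J
a₀ = 5.26e-11 m
E_h/a₀³ = 3.01e13 J/m³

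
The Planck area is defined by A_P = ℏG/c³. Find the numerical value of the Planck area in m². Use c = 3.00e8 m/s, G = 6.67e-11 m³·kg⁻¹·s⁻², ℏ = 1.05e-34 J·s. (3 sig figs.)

2.59e-70 m²

A_P = ℏG/c³
  = 7.00e-45 / 2.70e25
  = 2.59e-70 m²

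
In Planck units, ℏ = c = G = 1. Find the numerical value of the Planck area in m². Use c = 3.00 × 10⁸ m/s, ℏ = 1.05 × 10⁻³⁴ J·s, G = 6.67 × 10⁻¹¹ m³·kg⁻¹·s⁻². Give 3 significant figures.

2.59 × 10⁻⁷⁰ m²

Dimensional analysis gives A_P = ℏG/c³.
  = 7.00 × 10⁻⁴⁵ / 2.70 × 10²⁵
  = 2.59 × 10⁻⁷⁰ m²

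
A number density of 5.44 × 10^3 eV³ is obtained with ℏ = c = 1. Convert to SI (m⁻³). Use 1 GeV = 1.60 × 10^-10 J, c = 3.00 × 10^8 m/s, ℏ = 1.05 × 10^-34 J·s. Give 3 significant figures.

Number density is [L]⁻³ = [E]³/(ℏc)³.
1 GeV³ → 1/(ℏc)³ × (1 GeV in J)³ = 1.31 × 10^47 m⁻³.
Convert the energy scale: 5.44 × 10^3 eV³ = 5.44 × 10^-24 GeV³.
Result: 5.44 × 10^-24 × 1.31 × 10^47 = 7.13 × 10^23 m⁻³.

7.13 × 10^23 m⁻³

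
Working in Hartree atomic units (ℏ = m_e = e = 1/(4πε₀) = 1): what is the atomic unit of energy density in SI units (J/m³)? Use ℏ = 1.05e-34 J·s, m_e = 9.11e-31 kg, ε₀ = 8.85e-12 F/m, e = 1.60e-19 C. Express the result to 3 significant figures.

From ℏ = m_e = e = 1/(4πε₀) = 1 the energy density scale is u_au = E_h/a₀³ = m_e⁴e¹⁰/((4πε₀)⁵ℏ⁸).
E_h = 4.38e-18 J
a₀ = 5.26e-11 m
E_h/a₀³ = 3.01e13 J/m³

3.01e13 J/m³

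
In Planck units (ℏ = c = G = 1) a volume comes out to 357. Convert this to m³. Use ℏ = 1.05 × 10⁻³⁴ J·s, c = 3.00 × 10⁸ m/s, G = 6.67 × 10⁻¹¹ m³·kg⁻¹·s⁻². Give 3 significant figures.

One Planck volume: V_P = (ℏG/c³)^(3/2) = 4.18 × 10⁻¹⁰⁵ m³.
357 × 4.18 × 10⁻¹⁰⁵ m³ = 1.49 × 10⁻¹⁰² m³

1.49 × 10⁻¹⁰² m³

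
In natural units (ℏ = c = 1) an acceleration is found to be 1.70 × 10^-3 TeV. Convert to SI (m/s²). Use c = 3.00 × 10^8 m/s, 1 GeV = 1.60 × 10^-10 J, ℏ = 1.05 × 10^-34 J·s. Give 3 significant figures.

Acceleration is [L]/[T]² = c·[E]/ℏ.
1 GeV → c/ℏ × (1 GeV in J) = 4.57 × 10^32 m/s².
Convert the energy scale: 1.70 × 10^-3 TeV = 1.70 GeV.
Result: 1.70 × 4.57 × 10^32 = 7.77 × 10^32 m/s².

7.77 × 10^32 m/s²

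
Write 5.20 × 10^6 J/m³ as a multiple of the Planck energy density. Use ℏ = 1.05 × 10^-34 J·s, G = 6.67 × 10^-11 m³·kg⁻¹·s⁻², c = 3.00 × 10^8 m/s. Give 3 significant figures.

Planck energy density: u_P = c⁷/(ℏG²) = 4.68 × 10^113 J/m³.
5.20 × 10^6 / 4.68 × 10^113 = 1.11 × 10^-107

1.11 × 10^-107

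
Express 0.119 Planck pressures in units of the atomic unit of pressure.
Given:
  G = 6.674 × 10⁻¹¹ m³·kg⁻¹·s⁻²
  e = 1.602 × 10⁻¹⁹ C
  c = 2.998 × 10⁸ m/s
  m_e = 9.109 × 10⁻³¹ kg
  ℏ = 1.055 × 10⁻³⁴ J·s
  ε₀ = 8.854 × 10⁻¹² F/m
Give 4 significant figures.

1.882 × 10⁹⁹

Planck pressure: p_P = c⁷/(ℏG²) = 4.632 × 10¹¹³ Pa
atomic unit of pressure: P_au = E_h/a₀³ = m_e⁴e¹⁰/((4πε₀)⁵ℏ⁸) = 2.929 × 10¹³ Pa
0.119 × 4.632 × 10¹¹³ / 2.929 × 10¹³ = 1.882 × 10⁹⁹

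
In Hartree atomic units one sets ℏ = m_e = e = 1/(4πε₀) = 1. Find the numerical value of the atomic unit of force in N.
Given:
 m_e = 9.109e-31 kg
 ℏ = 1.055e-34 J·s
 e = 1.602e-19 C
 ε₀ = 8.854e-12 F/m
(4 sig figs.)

8.220e-8 N

F_au = E_h/a₀ = m_e²e⁶/((4πε₀)³ℏ⁴)
E_h = 4.354e-18 J
a₀ = 5.297e-11 m
E_h/a₀ = 8.220e-8 N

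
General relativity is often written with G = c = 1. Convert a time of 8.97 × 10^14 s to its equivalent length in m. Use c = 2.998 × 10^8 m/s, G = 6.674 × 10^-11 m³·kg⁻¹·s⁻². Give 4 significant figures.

2.689 × 10^23 m

Time → length via c.
8.97 × 10^14 s × (c) = 2.689 × 10^23 m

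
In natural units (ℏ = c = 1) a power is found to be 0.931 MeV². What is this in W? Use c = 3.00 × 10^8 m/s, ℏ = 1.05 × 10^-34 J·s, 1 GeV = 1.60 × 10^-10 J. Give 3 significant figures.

Power is [E]/[T] = [E]²/ℏ.
1 GeV² → 1/ℏ × (1 GeV in J)² = 2.44 × 10^14 W.
Convert the energy scale: 0.931 MeV² = 9.31 × 10^-7 GeV².
Result: 9.31 × 10^-7 × 2.44 × 10^14 = 2.27 × 10^8 W.

2.27 × 10^8 W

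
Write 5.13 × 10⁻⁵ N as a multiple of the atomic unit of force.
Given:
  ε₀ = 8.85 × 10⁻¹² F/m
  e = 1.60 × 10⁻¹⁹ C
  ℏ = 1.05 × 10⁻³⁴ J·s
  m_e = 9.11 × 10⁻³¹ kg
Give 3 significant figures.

616

atomic unit of force: F_au = E_h/a₀ = m_e²e⁶/((4πε₀)³ℏ⁴) = 8.33 × 10⁻⁸ N.
5.13 × 10⁻⁵ / 8.33 × 10⁻⁸ = 616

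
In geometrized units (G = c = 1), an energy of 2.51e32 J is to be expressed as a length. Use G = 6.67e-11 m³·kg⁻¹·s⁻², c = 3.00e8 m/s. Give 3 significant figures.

2.07e-12 m

Energy → length via G/c⁴.
2.51e32 J × (G/c⁴) = 2.07e-12 m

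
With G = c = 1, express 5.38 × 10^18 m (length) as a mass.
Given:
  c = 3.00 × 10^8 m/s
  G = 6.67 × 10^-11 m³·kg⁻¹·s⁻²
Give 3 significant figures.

7.26 × 10^45 kg

Length → mass via c²/G.
5.38 × 10^18 m × (c²/G) = 7.26 × 10^45 kg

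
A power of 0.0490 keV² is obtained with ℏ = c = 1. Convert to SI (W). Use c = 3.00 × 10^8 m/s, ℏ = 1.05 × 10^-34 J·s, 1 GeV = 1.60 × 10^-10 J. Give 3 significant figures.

Power is [E]/[T] = [E]²/ℏ.
1 GeV² → 1/ℏ × (1 GeV in J)² = 2.44 × 10^14 W.
Convert the energy scale: 0.0490 keV² = 4.90 × 10^-14 GeV².
Result: 4.90 × 10^-14 × 2.44 × 10^14 = 11.9 W.

11.9 W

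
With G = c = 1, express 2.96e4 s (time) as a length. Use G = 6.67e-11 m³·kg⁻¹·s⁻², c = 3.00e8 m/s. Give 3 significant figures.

8.88e12 m

Time → length via c.
2.96e4 s × (c) = 8.88e12 m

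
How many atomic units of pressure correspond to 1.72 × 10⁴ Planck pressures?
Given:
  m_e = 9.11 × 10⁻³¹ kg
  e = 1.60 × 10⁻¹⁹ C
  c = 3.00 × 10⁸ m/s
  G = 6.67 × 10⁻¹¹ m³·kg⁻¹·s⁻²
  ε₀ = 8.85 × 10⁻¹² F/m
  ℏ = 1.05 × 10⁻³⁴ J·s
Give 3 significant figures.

Planck pressure: p_P = c⁷/(ℏG²) = 4.68 × 10¹¹³ Pa
atomic unit of pressure: P_au = E_h/a₀³ = m_e⁴e¹⁰/((4πε₀)⁵ℏ⁸) = 3.01 × 10¹³ Pa
1.72 × 10⁴ × 4.68 × 10¹¹³ / 3.01 × 10¹³ = 2.67 × 10¹⁰⁴

2.67 × 10¹⁰⁴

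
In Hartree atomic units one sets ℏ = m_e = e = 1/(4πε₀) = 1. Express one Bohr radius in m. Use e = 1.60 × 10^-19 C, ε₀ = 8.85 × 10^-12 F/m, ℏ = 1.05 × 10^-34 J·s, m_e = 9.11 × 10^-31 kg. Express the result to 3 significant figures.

5.26 × 10^-11 m

a₀ = 4πε₀ℏ²/(m_e e²)
  = 1.23 × 10^-78 / 2.33 × 10^-68
  = 5.26 × 10^-11 m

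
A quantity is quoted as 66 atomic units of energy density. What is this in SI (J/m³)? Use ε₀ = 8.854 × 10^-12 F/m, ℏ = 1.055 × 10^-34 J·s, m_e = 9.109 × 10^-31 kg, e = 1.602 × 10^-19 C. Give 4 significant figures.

One atomic unit of energy density: u_au = E_h/a₀³ = m_e⁴e¹⁰/((4πε₀)⁵ℏ⁸) = 2.929 × 10^13 J/m³.
66 × 2.929 × 10^13 J/m³ = 1.933 × 10^15 J/m³

1.933 × 10^15 J/m³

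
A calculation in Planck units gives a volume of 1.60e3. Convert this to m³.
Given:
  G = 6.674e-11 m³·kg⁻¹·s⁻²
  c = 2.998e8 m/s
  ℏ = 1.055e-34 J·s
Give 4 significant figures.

6.758e-102 m³

One Planck volume: V_P = (ℏG/c³)^(3/2) = 4.224e-105 m³.
1.60e3 × 4.224e-105 m³ = 6.758e-102 m³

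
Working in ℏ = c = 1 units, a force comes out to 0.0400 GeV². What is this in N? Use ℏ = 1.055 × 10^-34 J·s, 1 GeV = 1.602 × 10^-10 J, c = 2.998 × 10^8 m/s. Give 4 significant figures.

Force is [E]/[L] = [E]²/(ℏc); restore (ℏc)⁻¹.
1 GeV² → 1/(ℏc) × (1 GeV in J)² = 8.114 × 10^5 N.
Result: 0.0400 × 8.114 × 10^5 = 3.246 × 10^4 N.

3.246 × 10^4 N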